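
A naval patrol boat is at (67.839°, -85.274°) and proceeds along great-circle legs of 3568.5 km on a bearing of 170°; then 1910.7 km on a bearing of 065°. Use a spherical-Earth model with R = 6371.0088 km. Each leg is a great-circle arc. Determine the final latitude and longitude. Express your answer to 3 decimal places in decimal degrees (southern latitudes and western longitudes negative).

Apply the spherical direct solution leg by leg, carrying full precision between legs.
Leg 1: from (67.839°, -85.274°), δ = 3568.5/6371.0088 = 0.560115 rad, θ = 170° → φ = 35.962°, λ = -78.729°.
Leg 2: from (35.962°, -78.729°), δ = 1910.7/6371.0088 = 0.299905 rad, θ = 65° → φ = 41.460°, λ = -57.796°.

latitude 41.460°, longitude -57.796°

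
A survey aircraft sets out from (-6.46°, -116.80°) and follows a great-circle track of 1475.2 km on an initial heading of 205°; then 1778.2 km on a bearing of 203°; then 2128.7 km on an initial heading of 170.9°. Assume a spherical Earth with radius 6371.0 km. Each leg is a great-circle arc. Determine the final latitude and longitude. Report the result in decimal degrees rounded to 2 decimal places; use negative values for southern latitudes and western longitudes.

Apply the spherical direct solution leg by leg, carrying full precision between legs.
Leg 1: from (-6.46°, -116.80°), δ = 1475.2/6371 = 0.231549 rad, θ = 205° → φ = -18.43°, λ = -122.67°.
Leg 2: from (-18.43°, -122.67°), δ = 1778.2/6371 = 0.279108 rad, θ = 203° → φ = -32.99°, λ = -130.04°.
Leg 3: from (-32.99°, -130.04°), δ = 2128.7/6371 = 0.334123 rad, θ = 170.9° → φ = -51.81°, λ = -125.23°.

latitude -51.81°, longitude -125.23°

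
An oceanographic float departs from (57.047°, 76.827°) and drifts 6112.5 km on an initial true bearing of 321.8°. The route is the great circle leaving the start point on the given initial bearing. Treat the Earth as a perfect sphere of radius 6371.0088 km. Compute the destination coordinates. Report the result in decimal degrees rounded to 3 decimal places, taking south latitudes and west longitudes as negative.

latitude 56.272°, longitude -37.389°

The arc subtends δ = 6112.5/6371.0088 = 0.959424 rad at the centre.
Converting: φ₁ = 0.995658 rad, θ = 5.616470 rad.
sin φ₂ = sin φ₁ cos δ + cos φ₁ sin δ cos θ = (0.839117)(0.573992) + (0.543951)(0.818861)(0.785857) = 0.831683
φ₂ = asin(0.831683) = 0.982131 rad = 56.272°.
Then Δλ = atan2(-0.275452, -0.123888) = -1.993452 rad, from sin θ sin δ cos φ₁ over cos δ − sin φ₁ sin φ₂.
λ₂ = 76.827° + -114.216° = -37.389°.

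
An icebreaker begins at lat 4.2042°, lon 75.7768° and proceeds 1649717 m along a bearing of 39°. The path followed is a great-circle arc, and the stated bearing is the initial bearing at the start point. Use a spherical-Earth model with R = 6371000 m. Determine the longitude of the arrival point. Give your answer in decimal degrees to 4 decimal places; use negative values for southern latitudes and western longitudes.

δ = 1649717/6371000 = 0.258942 rad (14.8363°).
With φ₁ = 4.2042° = 0.073377 rad and θ = 39° = 0.680678 rad:
sin φ₂ = sin φ₁ cos δ + cos φ₁ sin δ cos θ = (0.073311)(0.966662) + (0.997309)(0.256058)(0.777146) = 0.269326
φ₂ = asin(0.269326) = 0.272693 rad = 15.6242°.
For the longitude increment, Δλ = atan2( sin θ sin δ cos φ₁, cos δ − sin φ₁ sin φ₂ ) = atan2(0.160709, 0.946917) = 9.6323°.
λ₂ = 75.7768° + 9.6323° = 85.4091°.

longitude 85.4091°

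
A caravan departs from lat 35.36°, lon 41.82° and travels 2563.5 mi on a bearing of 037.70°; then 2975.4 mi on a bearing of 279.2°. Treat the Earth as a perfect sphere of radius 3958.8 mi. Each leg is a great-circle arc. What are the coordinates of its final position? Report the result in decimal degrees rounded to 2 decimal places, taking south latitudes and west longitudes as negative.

latitude 42.76°, longitude 19.76°

Apply the spherical direct solution leg by leg, carrying full precision between legs.
Leg 1: from (35.36°, 41.82°), δ = 2563.5/3958.8 = 0.647545 rad, θ = 37.7° → φ = 58.30°, λ = 86.41°.
Leg 2: from (58.30°, 86.41°), δ = 2975.4/3958.8 = 0.751591 rad, θ = 279.2° → φ = 42.76°, λ = 19.76°.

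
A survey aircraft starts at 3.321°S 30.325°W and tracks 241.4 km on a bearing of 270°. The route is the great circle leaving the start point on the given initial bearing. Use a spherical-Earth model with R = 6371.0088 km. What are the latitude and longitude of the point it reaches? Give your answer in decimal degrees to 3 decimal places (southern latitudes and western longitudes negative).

Central angle δ = d/R = 0.037890 rad.
With φ₁ = -3.321° = -0.057962 rad and θ = 270° = 4.712389 rad:
Destination latitude: φ₂ = arcsin( sin φ₁ cos δ + cos φ₁ sin δ cos θ ) = arcsin(-0.057888) = -3.319°.
For the longitude increment, Δλ = atan2( sin θ sin δ cos φ₁, cos δ − sin φ₁ sin φ₂ ) = atan2(-0.037818, 0.995929) = -2.175°.
λ₂ = λ₁ + Δλ = -32.500°.

latitude -3.319°, longitude -32.500°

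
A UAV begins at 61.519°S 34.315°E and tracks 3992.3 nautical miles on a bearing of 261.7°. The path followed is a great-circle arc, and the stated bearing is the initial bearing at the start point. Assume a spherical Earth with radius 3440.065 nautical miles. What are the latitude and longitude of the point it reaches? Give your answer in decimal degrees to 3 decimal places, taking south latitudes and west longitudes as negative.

Angular distance δ = d/R = 3992.3 / 3440.065 = 1.160530 rad.
With φ₁ = -61.519° = -1.073709 rad and θ = 261.7° = 4.567527 rad:
Applying the spherical law of cosines for sides, sin φ₂ = sin φ₁ cos δ + cos φ₁ sin δ cos θ = -0.413708, so φ₂ = -24.438°.
For the longitude increment, Δλ = atan2( sin θ sin δ cos φ₁, cos δ − sin φ₁ sin φ₂ ) = atan2(-0.432714, 0.035214) = -85.348°.
λ₂ = 34.315° + -85.348° = -51.033°.

latitude -24.438°, longitude -51.033°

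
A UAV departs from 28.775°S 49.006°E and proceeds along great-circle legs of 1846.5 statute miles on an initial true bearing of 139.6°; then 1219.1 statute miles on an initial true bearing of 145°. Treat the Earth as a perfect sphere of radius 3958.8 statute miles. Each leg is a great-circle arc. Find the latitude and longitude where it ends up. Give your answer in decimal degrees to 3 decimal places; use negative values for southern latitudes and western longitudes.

latitude -59.933°, longitude 94.558°

Apply the spherical direct solution leg by leg, carrying full precision between legs.
Leg 1: from (-28.775°, 49.006°), δ = 1846.5/3958.8 = 0.466429 rad, θ = 139.6° → φ = -46.897°, λ = 74.254°.
Leg 2: from (-46.897°, 74.254°), δ = 1219.1/3958.8 = 0.307947 rad, θ = 145° → φ = -59.933°, λ = 94.558°.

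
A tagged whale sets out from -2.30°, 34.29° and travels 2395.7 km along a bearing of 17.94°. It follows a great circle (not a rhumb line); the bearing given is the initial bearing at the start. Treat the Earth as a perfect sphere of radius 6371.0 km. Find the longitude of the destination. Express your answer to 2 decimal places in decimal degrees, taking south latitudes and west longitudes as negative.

Central angle δ = d/R = 0.376032 rad.
Converting: φ₁ = -0.040143 rad, θ = 0.313112 rad.
Destination latitude: φ₂ = arcsin( sin φ₁ cos δ + cos φ₁ sin δ cos θ ) = arcsin(0.311768) = 18.17°.
For the longitude increment, Δλ = atan2( sin θ sin δ cos φ₁, cos δ − sin φ₁ sin φ₂ ) = atan2(0.113024, 0.942641) = 6.84°.
λ₂ = 34.29° + 6.84° = 41.13°.

longitude 41.13°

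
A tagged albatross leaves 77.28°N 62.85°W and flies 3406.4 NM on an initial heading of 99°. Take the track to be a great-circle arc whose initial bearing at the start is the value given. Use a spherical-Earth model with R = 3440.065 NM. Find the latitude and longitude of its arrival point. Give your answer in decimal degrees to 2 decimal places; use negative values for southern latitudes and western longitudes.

latitude 30.41°, longitude 10.41°

The arc subtends δ = 3406.4/3440.065 = 0.990214 rad at the centre.
Start latitude φ₁ = 1.348790 rad; initial bearing θ = 1.727876 rad.
Destination latitude: φ₂ = arcsin( sin φ₁ cos δ + cos φ₁ sin δ cos θ ) = arcsin(0.506249) = 30.41°.
Δλ = atan2( sin θ sin δ cos φ₁ , cos δ − sin φ₁ sin φ₂ ) = atan2(0.181841, 0.054687) = 1.278660 rad = 73.26°.
λ₂ = -62.85° + 73.26° = 10.41°.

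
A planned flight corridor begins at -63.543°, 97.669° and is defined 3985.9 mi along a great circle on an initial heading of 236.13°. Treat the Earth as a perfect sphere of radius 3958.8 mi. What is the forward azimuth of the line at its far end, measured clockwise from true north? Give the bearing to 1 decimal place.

final bearing 329.3°

Central angle δ = d/R = 1.006846 rad.
Converting: φ₁ = -1.109035 rad, θ = 4.121246 rad.
Applying the spherical law of cosines for sides, sin φ₂ = sin φ₁ cos δ + cos φ₁ sin δ cos θ = -0.688395, so φ₂ = -43.503°.
For the longitude increment, Δλ = atan2( sin θ sin δ cos φ₁, cos δ − sin φ₁ sin φ₂ ) = atan2(-0.312640, -0.081769) = -104.657°.
Hence λ₂ = 97.669° + -104.657° = -6.988°.
The forward bearing on arrival equals the back-azimuth from the destination plus 180°.
Back-azimuth from P₂ (-43.5°, -7.0°) to P₁ (-63.5°, 97.7°), with Δλ' = λ₁ − λ₂ = 104.7°: atan2( sin Δλ' cos φ₁ , cos φ₂ sin φ₁ − sin φ₂ cos φ₁ cos Δλ' ) = 149.3°.
Final bearing = (149.3° + 180°) mod 360° = 329.3°.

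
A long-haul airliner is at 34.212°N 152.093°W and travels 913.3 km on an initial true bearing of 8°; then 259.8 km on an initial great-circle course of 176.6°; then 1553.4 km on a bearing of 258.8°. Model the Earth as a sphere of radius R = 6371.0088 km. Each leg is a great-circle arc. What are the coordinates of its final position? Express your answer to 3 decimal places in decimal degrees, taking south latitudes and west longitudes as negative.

latitude 36.009°, longitude -167.394°

Apply the spherical direct solution leg by leg, carrying full precision between legs.
Leg 1: from (34.212°, -152.093°), δ = 913.3/6371.0088 = 0.143352 rad, θ = 8° → φ = 42.336°, λ = -150.552°.
Leg 2: from (42.336°, -150.552°), δ = 259.8/6371.0088 = 0.040778 rad, θ = 176.6° → φ = 40.004°, λ = -150.371°.
Leg 3: from (40.004°, -150.371°), δ = 1553.4/6371.0088 = 0.243823 rad, θ = 258.8° → φ = 36.009°, λ = -167.394°.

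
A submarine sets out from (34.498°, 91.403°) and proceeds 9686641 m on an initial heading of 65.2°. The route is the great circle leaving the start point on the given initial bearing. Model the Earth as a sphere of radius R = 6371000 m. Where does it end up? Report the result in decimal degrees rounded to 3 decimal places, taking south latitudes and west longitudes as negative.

latitude 21.948°, longitude -166.412°

Angular distance δ = d/R = 9686641 / 6371000 = 1.520427 rad.
With φ₁ = 34.498° = 0.602104 rad and θ = 65.2° = 1.137955 rad:
sin φ₂ = sin φ₁ cos δ + cos φ₁ sin δ cos θ = (0.566377)(0.050348) + (0.824146)(0.998732)(0.419452) = 0.373767
φ₂ = asin(0.373767) = 0.383067 rad = 21.948°.
Then Δλ = atan2(0.747192, -0.161345) = 1.783467 rad, from sin θ sin δ cos φ₁ over cos δ − sin φ₁ sin φ₂.
λ₂ = 91.403° + 102.185° = 193.588°, normalized to (−180°, 180°] → -166.412°.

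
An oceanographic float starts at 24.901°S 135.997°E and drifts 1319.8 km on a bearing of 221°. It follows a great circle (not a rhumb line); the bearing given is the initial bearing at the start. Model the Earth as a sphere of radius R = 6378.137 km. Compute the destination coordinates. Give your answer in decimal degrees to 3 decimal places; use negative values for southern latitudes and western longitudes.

latitude -33.553°, longitude 126.689°

Angular distance δ = d/R = 1319.8 / 6378.137 = 0.206926 rad.
Converting: φ₁ = -0.434604 rad, θ = 3.857178 rad.
Destination latitude: φ₂ = arcsin( sin φ₁ cos δ + cos φ₁ sin δ cos θ ) = arcsin(-0.552711) = -33.553°.
For the longitude increment, Δλ = atan2( sin θ sin δ cos φ₁, cos δ − sin φ₁ sin φ₂ ) = atan2(-0.122258, 0.745947) = -9.308°.
Hence λ₂ = 135.997° + -9.308° = 126.689°.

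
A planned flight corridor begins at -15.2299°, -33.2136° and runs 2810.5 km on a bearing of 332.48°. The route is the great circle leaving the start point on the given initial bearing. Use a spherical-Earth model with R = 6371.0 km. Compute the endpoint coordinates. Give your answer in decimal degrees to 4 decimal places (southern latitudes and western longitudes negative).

δ = 2810.5/6371 = 0.441140 rad (25.2754°).
With φ₁ = -15.2299° = -0.265812 rad and θ = 332.48° = 5.802871 rad:
Applying the spherical law of cosines for sides, sin φ₂ = sin φ₁ cos δ + cos φ₁ sin δ cos θ = 0.127816, so φ₂ = 7.3434°.
Δλ = atan2( sin θ sin δ cos φ₁ , cos δ − sin φ₁ sin φ₂ ) = atan2(-0.190356, 0.937842) = -0.200252 rad = -11.4736°.
Hence λ₂ = -33.2136° + -11.4736° = -44.6872°.

latitude 7.3434°, longitude -44.6872°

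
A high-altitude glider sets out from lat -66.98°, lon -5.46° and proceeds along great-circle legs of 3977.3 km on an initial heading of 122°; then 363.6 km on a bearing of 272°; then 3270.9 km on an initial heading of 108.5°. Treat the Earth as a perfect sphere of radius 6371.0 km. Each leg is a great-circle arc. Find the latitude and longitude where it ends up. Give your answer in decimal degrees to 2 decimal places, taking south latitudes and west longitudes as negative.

latitude -56.30°, longitude 131.38°

Apply the spherical direct solution leg by leg, carrying full precision between legs.
Leg 1: from (-66.98°, -5.46°), δ = 3977.3/6371 = 0.624282 rad, θ = 122° → φ = -60.22°, λ = 80.82°.
Leg 2: from (-60.22°, 80.82°), δ = 363.6/6371 = 0.057071 rad, θ = 272° → φ = -59.94°, λ = 74.29°.
Leg 3: from (-59.94°, 74.29°), δ = 3270.9/6371 = 0.513404 rad, θ = 108.5° → φ = -56.30°, λ = 131.38°.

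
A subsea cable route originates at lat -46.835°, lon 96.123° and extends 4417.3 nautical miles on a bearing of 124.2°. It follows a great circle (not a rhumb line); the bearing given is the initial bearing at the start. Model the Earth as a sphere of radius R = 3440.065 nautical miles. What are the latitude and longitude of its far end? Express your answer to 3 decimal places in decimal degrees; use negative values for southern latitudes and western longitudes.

The arc subtends δ = 4417.3/3440.065 = 1.284075 rad at the centre.
With φ₁ = -46.835° = -0.817425 rad and θ = 124.2° = 2.167699 rad:
Destination latitude: φ₂ = arcsin( sin φ₁ cos δ + cos φ₁ sin δ cos θ ) = arcsin(-0.575102) = -35.107°.
For the longitude increment, Δλ = atan2( sin θ sin δ cos φ₁, cos δ − sin φ₁ sin φ₂ ) = atan2(0.542709, -0.136662) = 104.134°.
λ₂ = 96.123° + 104.134° = 200.257°, normalized to (−180°, 180°] → -159.743°.

latitude -35.107°, longitude -159.743°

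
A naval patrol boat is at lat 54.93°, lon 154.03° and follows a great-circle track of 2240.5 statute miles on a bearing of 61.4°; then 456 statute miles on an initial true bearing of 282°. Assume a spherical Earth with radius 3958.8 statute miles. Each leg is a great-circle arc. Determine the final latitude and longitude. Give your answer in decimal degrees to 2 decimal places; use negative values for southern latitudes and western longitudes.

Apply the spherical direct solution leg by leg, carrying full precision between legs.
Leg 1: from (54.93°, 154.03°), δ = 2240.5/3958.8 = 0.565954 rad, θ = 61.4° → φ = 56.96°, λ = -146.25°.
Leg 2: from (56.96°, -146.25°), δ = 456/3958.8 = 0.115186 rad, θ = 282° → φ = 57.76°, λ = -158.42°.

latitude 57.76°, longitude -158.42°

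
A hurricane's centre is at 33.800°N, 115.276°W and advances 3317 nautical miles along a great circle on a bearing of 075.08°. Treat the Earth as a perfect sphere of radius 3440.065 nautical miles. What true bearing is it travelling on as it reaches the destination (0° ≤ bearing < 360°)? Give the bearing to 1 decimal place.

Central angle δ = d/R = 0.964226 rad.
Start latitude φ₁ = 0.589921 rad; initial bearing θ = 1.310393 rad.
Destination latitude: φ₂ = arcsin( sin φ₁ cos δ + cos φ₁ sin δ cos θ ) = arcsin(0.492904) = 29.532°.
For the longitude increment, Δλ = atan2( sin θ sin δ cos φ₁, cos δ − sin φ₁ sin φ₂ ) = atan2(0.659726, 0.295853) = 65.846°.
λ₂ = -115.276° + 65.846° = -49.430°.
The forward bearing on arrival equals the back-azimuth from the destination plus 180°.
Back-azimuth from P₂ (29.5°, -49.4°) to P₁ (33.8°, -115.3°), with Δλ' = λ₁ − λ₂ = -65.8°: atan2( sin Δλ' cos φ₁ , cos φ₂ sin φ₁ − sin φ₂ cos φ₁ cos Δλ' ) = 292.7°.
Final bearing = (292.7° + 180°) mod 360° = 112.7°.

final bearing 112.7°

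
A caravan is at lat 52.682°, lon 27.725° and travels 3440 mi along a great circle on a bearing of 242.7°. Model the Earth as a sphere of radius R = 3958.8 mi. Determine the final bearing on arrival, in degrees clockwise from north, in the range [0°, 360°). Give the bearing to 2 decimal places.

final bearing 214.40°

The arc subtends δ = 3440/3958.8 = 0.868950 rad at the centre.
With φ₁ = 52.682° = 0.919474 rad and θ = 242.7° = 4.235914 rad:
Destination latitude: φ₂ = arcsin( sin φ₁ cos δ + cos φ₁ sin δ cos θ ) = arcsin(0.301123) = 17.525°.
Then Δλ = atan2(-0.411390, 0.406150) = -0.791807 rad, from sin θ sin δ cos φ₁ over cos δ − sin φ₁ sin φ₂.
Hence λ₂ = 27.725° + -45.367° = -17.642°.
The forward bearing on arrival equals the back-azimuth from the destination plus 180°.
Back-azimuth from P₂ (17.53°, -17.64°) to P₁ (52.68°, 27.73°), with Δλ' = λ₁ − λ₂ = 45.37°: atan2( sin Δλ' cos φ₁ , cos φ₂ sin φ₁ − sin φ₂ cos φ₁ cos Δλ' ) = 34.40°.
Final bearing = (34.40° + 180°) mod 360° = 214.40°.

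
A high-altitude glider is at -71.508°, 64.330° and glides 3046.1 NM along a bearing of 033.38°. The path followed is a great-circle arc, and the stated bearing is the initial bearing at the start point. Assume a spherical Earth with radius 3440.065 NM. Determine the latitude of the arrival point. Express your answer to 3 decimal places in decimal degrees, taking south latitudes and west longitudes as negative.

latitude -23.278°

The arc subtends δ = 3046.1/3440.065 = 0.885477 rad at the centre.
With φ₁ = -71.508° = -1.248050 rad and θ = 33.38° = 0.582591 rad:
sin φ₂ = sin φ₁ cos δ + cos φ₁ sin δ cos θ = (-0.948368)(0.632920) + (0.317172)(0.774217)(0.835040) = -0.395188
φ₂ = asin(-0.395188) = -0.406273 rad = -23.278°.
For the longitude increment, Δλ = atan2( sin θ sin δ cos φ₁, cos δ − sin φ₁ sin φ₂ ) = atan2(0.135105, 0.258136) = 27.627°.
Hence λ₂ = 64.330° + 27.627° = 91.957°.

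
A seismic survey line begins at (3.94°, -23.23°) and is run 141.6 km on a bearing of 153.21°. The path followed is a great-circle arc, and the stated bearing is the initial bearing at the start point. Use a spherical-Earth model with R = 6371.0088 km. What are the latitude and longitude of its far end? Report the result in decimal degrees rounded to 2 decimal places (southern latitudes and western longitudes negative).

The arc subtends δ = 141.6/6371.0088 = 0.022226 rad at the centre.
With φ₁ = 3.94° = 0.068766 rad and θ = 153.21° = 2.674019 rad:
Destination latitude: φ₂ = arcsin( sin φ₁ cos δ + cos φ₁ sin δ cos θ ) = arcsin(0.048903) = 2.80°.
Then Δλ = atan2(0.009993, 0.996393) = 0.010029 rad, from sin θ sin δ cos φ₁ over cos δ − sin φ₁ sin φ₂.
λ₂ = -23.23° + 0.57° = -22.66°.

latitude 2.80°, longitude -22.66°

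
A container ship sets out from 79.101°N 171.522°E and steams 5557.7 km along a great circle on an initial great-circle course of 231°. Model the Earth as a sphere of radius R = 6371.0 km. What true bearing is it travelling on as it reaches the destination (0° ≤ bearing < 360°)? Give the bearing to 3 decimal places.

Angular distance δ = d/R = 5557.7 / 6371 = 0.872343 rad.
With φ₁ = 79.101° = 1.380573 rad and θ = 231° = 4.031711 rad:
Destination latitude: φ₂ = arcsin( sin φ₁ cos δ + cos φ₁ sin δ cos θ ) = arcsin(0.540307) = 32.705°.
For the longitude increment, Δλ = atan2( sin θ sin δ cos φ₁, cos δ − sin φ₁ sin φ₂ ) = atan2(-0.112533, 0.112473) = -45.015°.
λ₂ = λ₁ + Δλ = 126.507°.
The forward bearing on arrival equals the back-azimuth from the destination plus 180°.
Back-azimuth from P₂ (32.705°, 126.507°) to P₁ (79.101°, 171.522°), with Δλ' = λ₁ − λ₂ = 45.015°: atan2( sin Δλ' cos φ₁ , cos φ₂ sin φ₁ − sin φ₂ cos φ₁ cos Δλ' ) = 10.057°.
Final bearing = (10.057° + 180°) mod 360° = 190.057°.

final bearing 190.057°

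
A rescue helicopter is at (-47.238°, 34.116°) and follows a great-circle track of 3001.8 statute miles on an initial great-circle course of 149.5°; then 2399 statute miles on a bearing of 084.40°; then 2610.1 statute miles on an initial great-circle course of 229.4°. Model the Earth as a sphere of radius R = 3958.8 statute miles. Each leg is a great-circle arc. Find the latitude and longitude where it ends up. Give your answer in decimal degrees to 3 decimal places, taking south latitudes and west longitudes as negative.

Apply the spherical direct solution leg by leg, carrying full precision between legs.
Leg 1: from (-47.238°, 34.116°), δ = 3001.8/3958.8 = 0.758260 rad, θ = 149.5° → φ = -69.281°, λ = 114.691°.
Leg 2: from (-69.281°, 114.691°), δ = 2399/3958.8 = 0.605992 rad, θ = 84.4° → φ = -48.514°, λ = 173.529°.
Leg 3: from (-48.514°, 173.529°), δ = 2610.1/3958.8 = 0.659316 rad, θ = 229.4° → φ = -58.891°, λ = 109.342°.

latitude -58.891°, longitude 109.342°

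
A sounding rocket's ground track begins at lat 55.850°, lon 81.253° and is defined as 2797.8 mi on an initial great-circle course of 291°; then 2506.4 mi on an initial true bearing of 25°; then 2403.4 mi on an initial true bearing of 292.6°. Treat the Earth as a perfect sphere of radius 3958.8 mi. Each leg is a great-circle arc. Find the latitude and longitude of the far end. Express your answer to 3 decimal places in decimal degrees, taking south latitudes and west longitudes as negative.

latitude 58.202°, longitude -10.864°

Apply the spherical direct solution leg by leg, carrying full precision between legs.
Leg 1: from (55.850°, 81.253°), δ = 2797.8/3958.8 = 0.706729 rad, θ = 291° → φ = 49.463°, λ = 12.387°.
Leg 2: from (49.463°, 12.387°), δ = 2506.4/3958.8 = 0.633121 rad, θ = 25° → φ = 73.989°, λ = 77.417°.
Leg 3: from (73.989°, 77.417°), δ = 2403.4/3958.8 = 0.607103 rad, θ = 292.6° → φ = 58.202°, λ = -10.864°.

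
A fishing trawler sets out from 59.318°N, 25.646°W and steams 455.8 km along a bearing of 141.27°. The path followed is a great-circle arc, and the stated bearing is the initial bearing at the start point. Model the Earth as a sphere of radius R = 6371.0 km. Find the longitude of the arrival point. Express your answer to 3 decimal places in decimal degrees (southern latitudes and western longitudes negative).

Central angle δ = d/R = 0.071543 rad.
Start latitude φ₁ = 1.035294 rad; initial bearing θ = 2.465627 rad.
Applying the spherical law of cosines for sides, sin φ₂ = sin φ₁ cos δ + cos φ₁ sin δ cos θ = 0.829358, so φ₂ = 56.033°.
Δλ = atan2( sin θ sin δ cos φ₁ , cos δ − sin φ₁ sin φ₂ ) = atan2(0.022821, 0.284183) = 0.080131 rad = 4.591°.
Hence λ₂ = -25.646° + 4.591° = -21.055°.

longitude -21.055°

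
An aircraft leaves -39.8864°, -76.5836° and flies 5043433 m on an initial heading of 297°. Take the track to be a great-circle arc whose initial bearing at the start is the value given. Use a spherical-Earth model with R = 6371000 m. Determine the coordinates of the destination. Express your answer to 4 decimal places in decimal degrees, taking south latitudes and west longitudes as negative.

Angular distance δ = d/R = 5043433 / 6371000 = 0.791623 rad.
Start latitude φ₁ = -0.696149 rad; initial bearing θ = 5.183628 rad.
Applying the spherical law of cosines for sides, sin φ₂ = sin φ₁ cos δ + cos φ₁ sin δ cos θ = -0.202760, so φ₂ = -11.6984°.
For the longitude increment, Δλ = atan2( sin θ sin δ cos φ₁, cos δ − sin φ₁ sin φ₂ ) = atan2(-0.486438, 0.572668) = -40.3454°.
λ₂ = -76.5836° + -40.3454° = -116.9290°.

latitude -11.6984°, longitude -116.9290°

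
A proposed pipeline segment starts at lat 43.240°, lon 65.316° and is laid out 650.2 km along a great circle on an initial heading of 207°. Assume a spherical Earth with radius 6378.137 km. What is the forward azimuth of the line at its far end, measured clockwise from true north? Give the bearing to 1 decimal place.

Angular distance δ = d/R = 650.2 / 6378.137 = 0.101942 rad.
With φ₁ = 43.240° = 0.754680 rad and θ = 207° = 3.612832 rad:
Destination latitude: φ₂ = arcsin( sin φ₁ cos δ + cos φ₁ sin δ cos θ ) = arcsin(0.615444) = 37.984°.
For the longitude increment, Δλ = atan2( sin θ sin δ cos φ₁, cos δ − sin φ₁ sin φ₂ ) = atan2(-0.033657, 0.573195) = -3.360°.
Hence λ₂ = 65.316° + -3.360° = 61.956°.
The forward bearing on arrival equals the back-azimuth from the destination plus 180°.
Back-azimuth from P₂ (38.0°, 62.0°) to P₁ (43.2°, 65.3°), with Δλ' = λ₁ − λ₂ = 3.4°: atan2( sin Δλ' cos φ₁ , cos φ₂ sin φ₁ − sin φ₂ cos φ₁ cos Δλ' ) = 24.8°.
Final bearing = (24.8° + 180°) mod 360° = 204.8°.

final bearing 204.8°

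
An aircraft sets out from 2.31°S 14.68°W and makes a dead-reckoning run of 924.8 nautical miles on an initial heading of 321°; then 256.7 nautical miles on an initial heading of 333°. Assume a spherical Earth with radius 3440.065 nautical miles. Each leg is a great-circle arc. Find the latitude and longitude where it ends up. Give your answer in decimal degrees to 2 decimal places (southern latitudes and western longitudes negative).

Apply the spherical direct solution leg by leg, carrying full precision between legs.
Leg 1: from (-2.31°, -14.68°), δ = 924.8/3440.065 = 0.268832 rad, θ = 321° → φ = 9.64°, λ = -24.44°.
Leg 2: from (9.64°, -24.44°), δ = 256.7/3440.065 = 0.074621 rad, θ = 333° → φ = 13.44°, λ = -26.44°.

latitude 13.44°, longitude -26.44°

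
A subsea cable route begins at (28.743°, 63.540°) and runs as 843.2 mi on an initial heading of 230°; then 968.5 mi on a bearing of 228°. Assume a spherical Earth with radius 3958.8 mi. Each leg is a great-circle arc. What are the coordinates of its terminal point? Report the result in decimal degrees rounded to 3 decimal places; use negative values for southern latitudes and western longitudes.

latitude 10.875°, longitude 43.021°

Apply the spherical direct solution leg by leg, carrying full precision between legs.
Leg 1: from (28.743°, 63.540°), δ = 843.2/3958.8 = 0.212994 rad, θ = 230° → φ = 20.541°, λ = 53.582°.
Leg 2: from (20.541°, 53.582°), δ = 968.5/3958.8 = 0.244645 rad, θ = 228° → φ = 10.875°, λ = 43.021°.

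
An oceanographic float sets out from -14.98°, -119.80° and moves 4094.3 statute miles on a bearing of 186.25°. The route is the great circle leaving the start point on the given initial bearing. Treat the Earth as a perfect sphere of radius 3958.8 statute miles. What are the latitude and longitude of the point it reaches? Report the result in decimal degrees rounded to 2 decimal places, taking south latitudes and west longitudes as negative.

Central angle δ = d/R = 1.034228 rad.
Converting: φ₁ = -0.261450 rad, θ = 3.250676 rad.
Destination latitude: φ₂ = arcsin( sin φ₁ cos δ + cos φ₁ sin δ cos θ ) = arcsin(-0.957458) = -73.23°.
Then Δλ = atan2(-0.090388, 0.263704) = -0.330212 rad, from sin θ sin δ cos φ₁ over cos δ − sin φ₁ sin φ₂.
λ₂ = λ₁ + Δλ = -138.72°.

latitude -73.23°, longitude -138.72°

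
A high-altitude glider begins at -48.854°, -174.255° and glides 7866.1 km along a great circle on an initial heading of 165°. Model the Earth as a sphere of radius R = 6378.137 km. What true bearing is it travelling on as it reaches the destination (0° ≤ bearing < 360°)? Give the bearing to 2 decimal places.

final bearing 18.81°

Central angle δ = d/R = 1.233291 rad.
Converting: φ₁ = -0.852663 rad, θ = 2.879793 rad.
Applying the spherical law of cosines for sides, sin φ₂ = sin φ₁ cos δ + cos φ₁ sin δ cos θ = -0.849060, so φ₂ = -58.110°.
Then Δλ = atan2(0.160690, -0.308238) = 2.661036 rad, from sin θ sin δ cos φ₁ over cos δ − sin φ₁ sin φ₂.
λ₂ = λ₁ + Δλ = -21.789°.
The forward bearing on arrival equals the back-azimuth from the destination plus 180°.
Back-azimuth from P₂ (-58.11°, -21.79°) to P₁ (-48.85°, -174.25°), with Δλ' = λ₁ − λ₂ = -152.47°: atan2( sin Δλ' cos φ₁ , cos φ₂ sin φ₁ − sin φ₂ cos φ₁ cos Δλ' ) = 198.81°.
Final bearing = (198.81° + 180°) mod 360° = 18.81°.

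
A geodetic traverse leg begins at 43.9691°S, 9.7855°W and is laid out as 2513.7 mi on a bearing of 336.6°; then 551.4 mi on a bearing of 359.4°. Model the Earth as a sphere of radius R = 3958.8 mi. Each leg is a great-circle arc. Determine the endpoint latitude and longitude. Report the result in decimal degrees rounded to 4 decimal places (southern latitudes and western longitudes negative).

Apply the spherical direct solution leg by leg, carrying full precision between legs.
Leg 1: from (-43.9691°, -9.7855°), δ = 2513.7/3958.8 = 0.634965 rad, θ = 336.6° → φ = -9.6230°, λ = -23.6089°.
Leg 2: from (-9.6230°, -23.6089°), δ = 551.4/3958.8 = 0.139285 rad, θ = 359.4° → φ = -1.6430°, λ = -23.6922°.

latitude -1.6430°, longitude -23.6922°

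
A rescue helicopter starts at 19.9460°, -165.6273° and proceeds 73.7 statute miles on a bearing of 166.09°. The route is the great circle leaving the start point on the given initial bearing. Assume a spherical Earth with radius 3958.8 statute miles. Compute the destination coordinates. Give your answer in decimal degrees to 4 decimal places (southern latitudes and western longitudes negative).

The arc subtends δ = 73.7/3958.8 = 0.018617 rad at the centre.
Converting: φ₁ = 0.348123 rad, θ = 2.898817 rad.
sin φ₂ = sin φ₁ cos δ + cos φ₁ sin δ cos θ = (0.341134)(0.999827) + (0.940015)(0.018616)(-0.970675) = 0.324089
φ₂ = asin(0.324089) = 0.330049 rad = 18.9104°.
Δλ = atan2( sin θ sin δ cos φ₁ , cos δ − sin φ₁ sin φ₂ ) = atan2(0.004207, 0.889269) = 0.004731 rad = 0.2710°.
λ₂ = -165.6273° + 0.2710° = -165.3563°.

latitude 18.9104°, longitude -165.3563°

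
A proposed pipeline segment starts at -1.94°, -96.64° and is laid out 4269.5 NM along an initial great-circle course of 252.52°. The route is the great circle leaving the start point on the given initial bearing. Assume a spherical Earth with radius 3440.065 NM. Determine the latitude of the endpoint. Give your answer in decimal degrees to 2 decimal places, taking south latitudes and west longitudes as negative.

The arc subtends δ = 4269.5/3440.065 = 1.241110 rad at the centre.
Converting: φ₁ = -0.033859 rad, θ = 4.407305 rad.
sin φ₂ = sin φ₁ cos δ + cos φ₁ sin δ cos θ = (-0.033853)(0.323746) + (0.999427)(0.946144)(-0.300373) = -0.294993
φ₂ = asin(-0.294993) = -0.299448 rad = -17.16°.
Δλ = atan2( sin θ sin δ cos φ₁ , cos δ − sin φ₁ sin φ₂ ) = atan2(-0.901936, 0.313760) = -1.236017 rad = -70.82°.
λ₂ = -96.64° + -70.82° = -167.46°.

latitude -17.16°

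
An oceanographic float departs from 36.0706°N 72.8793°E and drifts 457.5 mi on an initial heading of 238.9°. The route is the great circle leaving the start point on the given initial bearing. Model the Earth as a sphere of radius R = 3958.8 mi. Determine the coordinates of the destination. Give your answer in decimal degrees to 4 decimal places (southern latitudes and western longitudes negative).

The arc subtends δ = 457.5/3958.8 = 0.115565 rad at the centre.
With φ₁ = 36.0706° = 0.629551 rad and θ = 238.9° = 4.169592 rad:
sin φ₂ = sin φ₁ cos δ + cos φ₁ sin δ cos θ = (0.588782)(0.993330) + (0.808292)(0.115308)(-0.516533) = 0.536712
φ₂ = asin(0.536712) = 0.566535 rad = 32.4601°.
Δλ = atan2( sin θ sin δ cos φ₁ , cos δ − sin φ₁ sin φ₂ ) = atan2(-0.079806, 0.677324) = -0.117285 rad = -6.7200°.
λ₂ = λ₁ + Δλ = 66.1593°.

latitude 32.4601°, longitude 66.1593°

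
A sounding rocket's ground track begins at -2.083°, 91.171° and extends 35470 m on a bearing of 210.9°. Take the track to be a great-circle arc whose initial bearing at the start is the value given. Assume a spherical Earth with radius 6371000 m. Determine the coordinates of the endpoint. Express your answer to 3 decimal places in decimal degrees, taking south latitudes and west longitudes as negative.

latitude -2.357°, longitude 91.007°

Angular distance δ = d/R = 35470 / 6371000 = 0.005567 rad.
With φ₁ = -2.083° = -0.036355 rad and θ = 210.9° = 3.680899 rad:
Destination latitude: φ₂ = arcsin( sin φ₁ cos δ + cos φ₁ sin δ cos θ ) = arcsin(-0.041121) = -2.357°.
Δλ = atan2( sin θ sin δ cos φ₁ , cos δ − sin φ₁ sin φ₂ ) = atan2(-0.002857, 0.998490) = -0.002862 rad = -0.164°.
λ₂ = 91.171° + -0.164° = 91.007°.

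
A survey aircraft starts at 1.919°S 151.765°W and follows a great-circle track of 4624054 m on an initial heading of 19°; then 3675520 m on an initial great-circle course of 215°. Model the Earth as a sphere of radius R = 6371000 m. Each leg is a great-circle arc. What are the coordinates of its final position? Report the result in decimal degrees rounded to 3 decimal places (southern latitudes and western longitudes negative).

latitude 8.511°, longitude -154.503°

Apply the spherical direct solution leg by leg, carrying full precision between legs.
Leg 1: from (-1.919°, -151.765°), δ = 4624054/6371000 = 0.725797 rad, θ = 19° → φ = 37.026°, λ = -136.061°.
Leg 2: from (37.026°, -136.061°), δ = 3675520/6371000 = 0.576914 rad, θ = 215° → φ = 8.511°, λ = -154.503°.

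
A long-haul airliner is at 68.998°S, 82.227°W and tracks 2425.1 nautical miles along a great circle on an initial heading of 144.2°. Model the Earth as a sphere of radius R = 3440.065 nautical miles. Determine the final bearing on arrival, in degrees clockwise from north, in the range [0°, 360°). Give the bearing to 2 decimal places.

The arc subtends δ = 2425.1/3440.065 = 0.704958 rad at the centre.
Start latitude φ₁ = -1.204242 rad; initial bearing θ = 2.516765 rad.
Applying the spherical law of cosines for sides, sin φ₂ = sin φ₁ cos δ + cos φ₁ sin δ cos θ = -0.899407, so φ₂ = -64.080°.
Then Δλ = atan2(0.135853, -0.078018) = 2.092092 rad, from sin θ sin δ cos φ₁ over cos δ − sin φ₁ sin φ₂.
Hence λ₂ = -82.227° + 119.868° = 37.641°.
The forward bearing on arrival equals the back-azimuth from the destination plus 180°.
Back-azimuth from P₂ (-64.08°, 37.64°) to P₁ (-69.00°, -82.23°), with Δλ' = λ₁ − λ₂ = -119.87°: atan2( sin Δλ' cos φ₁ , cos φ₂ sin φ₁ − sin φ₂ cos φ₁ cos Δλ' ) = 208.66°.
Final bearing = (208.66° + 180°) mod 360° = 28.66°.

final bearing 28.66°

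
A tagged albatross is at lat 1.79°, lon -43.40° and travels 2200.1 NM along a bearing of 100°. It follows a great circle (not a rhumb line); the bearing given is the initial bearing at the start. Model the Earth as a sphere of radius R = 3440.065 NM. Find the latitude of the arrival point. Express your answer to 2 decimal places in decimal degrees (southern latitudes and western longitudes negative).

latitude -4.50°

Central angle δ = d/R = 0.639552 rad.
Converting: φ₁ = 0.031241 rad, θ = 1.745329 rad.
Destination latitude: φ₂ = arcsin( sin φ₁ cos δ + cos φ₁ sin δ cos θ ) = arcsin(-0.078526) = -4.50°.
Δλ = atan2( sin θ sin δ cos φ₁ , cos δ − sin φ₁ sin φ₂ ) = atan2(0.587482, 0.804816) = 0.630550 rad = 36.13°.
λ₂ = λ₁ + Δλ = -7.27°.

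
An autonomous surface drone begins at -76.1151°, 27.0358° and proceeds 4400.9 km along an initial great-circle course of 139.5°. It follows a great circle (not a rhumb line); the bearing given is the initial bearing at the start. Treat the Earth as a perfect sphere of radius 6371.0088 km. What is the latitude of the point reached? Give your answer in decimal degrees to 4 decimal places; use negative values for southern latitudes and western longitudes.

latitude -59.8251°

The arc subtends δ = 4400.9/6371.0088 = 0.690770 rad at the centre.
With φ₁ = -76.1151° = -1.328459 rad and θ = 139.5° = 2.434734 rad:
Destination latitude: φ₂ = arcsin( sin φ₁ cos δ + cos φ₁ sin δ cos θ ) = arcsin(-0.864495) = -59.8251°.
Then Δλ = atan2(0.099296, -0.068479) = 2.174535 rad, from sin θ sin δ cos φ₁ over cos δ − sin φ₁ sin φ₂.
λ₂ = λ₁ + Δλ = 151.6275°.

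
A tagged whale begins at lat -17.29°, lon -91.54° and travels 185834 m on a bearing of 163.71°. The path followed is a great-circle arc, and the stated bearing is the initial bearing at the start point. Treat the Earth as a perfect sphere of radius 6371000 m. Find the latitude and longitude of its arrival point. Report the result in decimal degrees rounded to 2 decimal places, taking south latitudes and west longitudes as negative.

Central angle δ = d/R = 0.029169 rad.
Converting: φ₁ = -0.301767 rad, θ = 2.857279 rad.
Applying the spherical law of cosines for sides, sin φ₂ = sin φ₁ cos δ + cos φ₁ sin δ cos θ = -0.323811, so φ₂ = -18.89°.
For the longitude increment, Δλ = atan2( sin θ sin δ cos φ₁, cos δ − sin φ₁ sin φ₂ ) = atan2(0.007811, 0.903335) = 0.50°.
λ₂ = λ₁ + Δλ = -91.04°.

latitude -18.89°, longitude -91.04°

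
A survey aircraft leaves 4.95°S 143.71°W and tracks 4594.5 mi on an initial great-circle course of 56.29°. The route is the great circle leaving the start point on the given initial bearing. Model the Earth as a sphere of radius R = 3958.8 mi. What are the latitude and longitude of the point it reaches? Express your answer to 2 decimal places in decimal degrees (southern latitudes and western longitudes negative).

latitude 28.21°, longitude -83.76°

Angular distance δ = d/R = 4594.5 / 3958.8 = 1.160579 rad.
Converting: φ₁ = -0.086394 rad, θ = 0.982446 rad.
Applying the spherical law of cosines for sides, sin φ₂ = sin φ₁ cos δ + cos φ₁ sin δ cos θ = 0.472635, so φ₂ = 28.21°.
For the longitude increment, Δλ = atan2( sin θ sin δ cos φ₁, cos δ − sin φ₁ sin φ₂ ) = atan2(0.759996, 0.439591) = 59.95°.
λ₂ = λ₁ + Δλ = -83.76°.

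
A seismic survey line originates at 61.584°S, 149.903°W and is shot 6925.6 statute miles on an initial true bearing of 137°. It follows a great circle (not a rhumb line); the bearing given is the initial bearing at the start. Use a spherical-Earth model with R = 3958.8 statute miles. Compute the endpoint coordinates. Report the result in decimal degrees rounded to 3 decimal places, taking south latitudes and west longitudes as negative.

latitude -10.733°, longitude -12.989°

The arc subtends δ = 6925.6/3958.8 = 1.749419 rad at the centre.
With φ₁ = -61.584° = -1.074844 rad and θ = 137° = 2.391101 rad:
Destination latitude: φ₂ = arcsin( sin φ₁ cos δ + cos φ₁ sin δ cos θ ) = arcsin(-0.186224) = -10.733°.
For the longitude increment, Δλ = atan2( sin θ sin δ cos φ₁, cos δ − sin φ₁ sin φ₂ ) = atan2(0.319379, -0.341462) = 136.914°.
Hence λ₂ = -149.903° + 136.914° = -12.989°.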